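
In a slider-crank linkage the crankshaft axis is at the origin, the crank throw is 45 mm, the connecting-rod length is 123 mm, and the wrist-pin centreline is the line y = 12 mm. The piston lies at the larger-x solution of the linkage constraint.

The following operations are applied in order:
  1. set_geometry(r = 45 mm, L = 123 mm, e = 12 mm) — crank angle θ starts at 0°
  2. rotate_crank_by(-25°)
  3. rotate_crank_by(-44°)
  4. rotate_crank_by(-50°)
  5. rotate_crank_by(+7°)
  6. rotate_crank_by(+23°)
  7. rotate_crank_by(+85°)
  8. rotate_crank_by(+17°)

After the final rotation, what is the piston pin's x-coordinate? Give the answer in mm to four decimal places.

166.8323

set_geometry: r = 45 mm, L = 123 mm, e = 12 mm; θ ← 0°
rotate_crank_by(-25°): θ ← 0° -25° = -25°
rotate_crank_by(-44°): θ ← -25° -44° = -69°
rotate_crank_by(-50°): θ ← -69° -50° = -119°
rotate_crank_by(+7°): θ ← -119° +7° = -112°
rotate_crank_by(+23°): θ ← -112° +23° = -89°
rotate_crank_by(+85°): θ ← -89° +85° = -4°
rotate_crank_by(+17°): θ ← -4° +17° = 13°
crank pin P = (r cos θ, r sin θ) = (43.846653, 10.122797)
h = r sin θ − e = 10.122797 − 12 = -1.877203
x = r cos θ + √(L² − h²) = 43.846653 + √(15129.0 − 3.5239) = 43.846653 + 122.985674 = 166.832327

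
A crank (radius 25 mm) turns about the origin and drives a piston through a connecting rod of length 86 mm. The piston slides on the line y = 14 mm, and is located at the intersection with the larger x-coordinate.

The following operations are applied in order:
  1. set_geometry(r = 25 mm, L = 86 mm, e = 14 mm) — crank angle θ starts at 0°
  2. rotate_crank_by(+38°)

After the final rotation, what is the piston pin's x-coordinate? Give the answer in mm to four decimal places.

105.6890

set_geometry: r = 25 mm, L = 86 mm, e = 14 mm; θ ← 0°
rotate_crank_by(+38°): θ ← 0° +38° = 38°
crank pin P = (r cos θ, r sin θ) = (19.700269, 15.391537)
h = r sin θ − e = 15.391537 − 14 = 1.391537
x = r cos θ + √(L² − h²) = 19.700269 + √(7396.0 − 1.9364) = 19.700269 + 85.988741 = 105.689010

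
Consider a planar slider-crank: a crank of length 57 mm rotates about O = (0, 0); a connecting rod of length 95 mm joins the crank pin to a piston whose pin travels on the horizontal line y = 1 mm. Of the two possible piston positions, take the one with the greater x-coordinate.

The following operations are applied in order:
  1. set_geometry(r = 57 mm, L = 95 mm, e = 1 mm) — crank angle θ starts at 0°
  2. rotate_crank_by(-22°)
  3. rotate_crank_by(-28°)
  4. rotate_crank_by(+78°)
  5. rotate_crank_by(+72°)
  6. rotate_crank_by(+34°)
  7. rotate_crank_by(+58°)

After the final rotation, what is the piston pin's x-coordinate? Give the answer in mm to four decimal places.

set_geometry: r = 57 mm, L = 95 mm, e = 1 mm; θ ← 0°
rotate_crank_by(-22°): θ ← 0° -22° = -22°
rotate_crank_by(-28°): θ ← -22° -28° = -50°
rotate_crank_by(+78°): θ ← -50° +78° = 28°
rotate_crank_by(+72°): θ ← 28° +72° = 100°
rotate_crank_by(+34°): θ ← 100° +34° = 134°
rotate_crank_by(+58°): θ ← 134° +58° = 192°
crank pin P = (r cos θ, r sin θ) = (-55.754413, -11.850966)
h = r sin θ − e = -11.850966 − 1 = -12.850966
x = r cos θ + √(L² − h²) = -55.754413 + √(9025.0 − 165.1473) = -55.754413 + 94.126790 = 38.372377

38.3724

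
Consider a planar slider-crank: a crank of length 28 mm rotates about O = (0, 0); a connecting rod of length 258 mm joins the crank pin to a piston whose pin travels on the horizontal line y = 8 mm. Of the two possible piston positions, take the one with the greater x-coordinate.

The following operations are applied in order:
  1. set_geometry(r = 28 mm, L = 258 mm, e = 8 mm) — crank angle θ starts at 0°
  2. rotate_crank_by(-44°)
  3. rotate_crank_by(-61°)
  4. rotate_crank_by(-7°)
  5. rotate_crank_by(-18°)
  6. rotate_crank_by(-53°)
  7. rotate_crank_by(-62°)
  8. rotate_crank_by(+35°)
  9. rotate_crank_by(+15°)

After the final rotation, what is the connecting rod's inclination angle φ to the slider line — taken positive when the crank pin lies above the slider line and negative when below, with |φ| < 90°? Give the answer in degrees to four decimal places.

-0.1672

set_geometry: r = 28 mm, L = 258 mm, e = 8 mm; θ ← 0°
rotate_crank_by(-44°): θ ← 0° -44° = -44°
rotate_crank_by(-61°): θ ← -44° -61° = -105°
rotate_crank_by(-7°): θ ← -105° -7° = -112°
rotate_crank_by(-18°): θ ← -112° -18° = -130°
rotate_crank_by(-53°): θ ← -130° -53° = -183°
rotate_crank_by(-62°): θ ← -183° -62° = -245°
rotate_crank_by(+35°): θ ← -245° +35° = -210°
rotate_crank_by(+15°): θ ← -210° +15° = -195°
crank pin P = (r cos θ, r sin θ) = (-27.045923, 7.246933)
h = r sin θ − e = 7.246933 − 8 = -0.753067
sin φ = h / L = -0.753067 / 258 = -0.00291886
φ = arcsin(-0.00291886) = -0.167239°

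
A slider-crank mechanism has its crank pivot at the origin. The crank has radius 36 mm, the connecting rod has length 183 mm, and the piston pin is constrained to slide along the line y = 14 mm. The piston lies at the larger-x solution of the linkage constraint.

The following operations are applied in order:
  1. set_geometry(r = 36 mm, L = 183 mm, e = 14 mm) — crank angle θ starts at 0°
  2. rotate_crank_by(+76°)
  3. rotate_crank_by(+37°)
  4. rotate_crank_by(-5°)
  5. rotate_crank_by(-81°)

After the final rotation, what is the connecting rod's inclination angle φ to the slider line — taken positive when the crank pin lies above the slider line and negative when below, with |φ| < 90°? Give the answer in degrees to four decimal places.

set_geometry: r = 36 mm, L = 183 mm, e = 14 mm; θ ← 0°
rotate_crank_by(+76°): θ ← 0° +76° = 76°
rotate_crank_by(+37°): θ ← 76° +37° = 113°
rotate_crank_by(-5°): θ ← 113° -5° = 108°
rotate_crank_by(-81°): θ ← 108° -81° = 27°
crank pin P = (r cos θ, r sin θ) = (32.076235, 16.343658)
h = r sin θ − e = 16.343658 − 14 = 2.343658
sin φ = h / L = 2.343658 / 183 = 0.01280687
φ = arcsin(0.01280687) = 0.733800°

0.7338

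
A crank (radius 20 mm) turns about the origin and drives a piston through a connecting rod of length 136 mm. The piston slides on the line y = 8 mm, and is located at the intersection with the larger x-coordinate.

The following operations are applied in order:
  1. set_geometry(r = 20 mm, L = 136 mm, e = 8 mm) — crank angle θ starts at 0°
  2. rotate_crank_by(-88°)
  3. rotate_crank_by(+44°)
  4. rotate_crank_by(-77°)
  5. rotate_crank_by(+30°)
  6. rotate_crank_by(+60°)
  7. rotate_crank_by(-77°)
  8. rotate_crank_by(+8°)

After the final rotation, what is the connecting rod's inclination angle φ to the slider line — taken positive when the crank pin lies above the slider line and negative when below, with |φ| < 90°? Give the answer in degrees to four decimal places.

set_geometry: r = 20 mm, L = 136 mm, e = 8 mm; θ ← 0°
rotate_crank_by(-88°): θ ← 0° -88° = -88°
rotate_crank_by(+44°): θ ← -88° +44° = -44°
rotate_crank_by(-77°): θ ← -44° -77° = -121°
rotate_crank_by(+30°): θ ← -121° +30° = -91°
rotate_crank_by(+60°): θ ← -91° +60° = -31°
rotate_crank_by(-77°): θ ← -31° -77° = -108°
rotate_crank_by(+8°): θ ← -108° +8° = -100°
crank pin P = (r cos θ, r sin θ) = (-3.472964, -19.696155)
h = r sin θ − e = -19.696155 − 8 = -27.696155
sin φ = h / L = -27.696155 / 136 = -0.20364820
φ = arcsin(-0.20364820) = -11.750377°

-11.7504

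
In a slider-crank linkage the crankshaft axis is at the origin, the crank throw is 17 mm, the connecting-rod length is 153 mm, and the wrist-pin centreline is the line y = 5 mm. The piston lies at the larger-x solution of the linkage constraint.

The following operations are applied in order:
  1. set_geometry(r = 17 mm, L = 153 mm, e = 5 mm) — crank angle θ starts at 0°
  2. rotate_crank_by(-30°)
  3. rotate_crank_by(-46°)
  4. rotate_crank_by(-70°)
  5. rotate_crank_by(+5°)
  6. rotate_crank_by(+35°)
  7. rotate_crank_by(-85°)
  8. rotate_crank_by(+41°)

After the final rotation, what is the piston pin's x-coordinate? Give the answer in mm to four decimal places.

set_geometry: r = 17 mm, L = 153 mm, e = 5 mm; θ ← 0°
rotate_crank_by(-30°): θ ← 0° -30° = -30°
rotate_crank_by(-46°): θ ← -30° -46° = -76°
rotate_crank_by(-70°): θ ← -76° -70° = -146°
rotate_crank_by(+5°): θ ← -146° +5° = -141°
rotate_crank_by(+35°): θ ← -141° +35° = -106°
rotate_crank_by(-85°): θ ← -106° -85° = -191°
rotate_crank_by(+41°): θ ← -191° +41° = -150°
crank pin P = (r cos θ, r sin θ) = (-14.722432, -8.500000)
h = r sin θ − e = -8.500000 − 5 = -13.500000
x = r cos θ + √(L² − h²) = -14.722432 + √(23409.0 − 182.2500) = -14.722432 + 152.403248 = 137.680816

137.6808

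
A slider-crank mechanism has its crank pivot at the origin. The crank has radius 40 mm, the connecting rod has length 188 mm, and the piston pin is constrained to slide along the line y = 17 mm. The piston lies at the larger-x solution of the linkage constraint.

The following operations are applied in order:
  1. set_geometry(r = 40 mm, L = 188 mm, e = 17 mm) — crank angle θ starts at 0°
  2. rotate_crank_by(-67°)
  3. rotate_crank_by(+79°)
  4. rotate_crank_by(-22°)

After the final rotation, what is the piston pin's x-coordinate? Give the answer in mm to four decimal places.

set_geometry: r = 40 mm, L = 188 mm, e = 17 mm; θ ← 0°
rotate_crank_by(-67°): θ ← 0° -67° = -67°
rotate_crank_by(+79°): θ ← -67° +79° = 12°
rotate_crank_by(-22°): θ ← 12° -22° = -10°
crank pin P = (r cos θ, r sin θ) = (39.392310, -6.945927)
h = r sin θ − e = -6.945927 − 17 = -23.945927
x = r cos θ + √(L² − h²) = 39.392310 + √(35344.0 − 573.4074) = 39.392310 + 186.468744 = 225.861054

225.8611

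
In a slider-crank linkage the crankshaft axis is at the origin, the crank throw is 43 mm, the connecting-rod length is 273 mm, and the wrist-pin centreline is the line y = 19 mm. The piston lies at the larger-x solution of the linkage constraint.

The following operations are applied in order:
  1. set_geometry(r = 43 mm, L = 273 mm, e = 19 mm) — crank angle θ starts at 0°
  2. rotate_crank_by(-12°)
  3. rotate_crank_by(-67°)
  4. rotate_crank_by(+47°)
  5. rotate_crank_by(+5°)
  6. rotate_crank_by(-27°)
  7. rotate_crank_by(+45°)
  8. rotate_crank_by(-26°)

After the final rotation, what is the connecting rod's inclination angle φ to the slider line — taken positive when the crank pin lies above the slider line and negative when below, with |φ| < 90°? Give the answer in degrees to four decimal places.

set_geometry: r = 43 mm, L = 273 mm, e = 19 mm; θ ← 0°
rotate_crank_by(-12°): θ ← 0° -12° = -12°
rotate_crank_by(-67°): θ ← -12° -67° = -79°
rotate_crank_by(+47°): θ ← -79° +47° = -32°
rotate_crank_by(+5°): θ ← -32° +5° = -27°
rotate_crank_by(-27°): θ ← -27° -27° = -54°
rotate_crank_by(+45°): θ ← -54° +45° = -9°
rotate_crank_by(-26°): θ ← -9° -26° = -35°
crank pin P = (r cos θ, r sin θ) = (35.223538, -24.663787)
h = r sin θ − e = -24.663787 − 19 = -43.663787
sin φ = h / L = -43.663787 / 273 = -0.15994061
φ = arcsin(-0.15994061) = -9.203449°

-9.2034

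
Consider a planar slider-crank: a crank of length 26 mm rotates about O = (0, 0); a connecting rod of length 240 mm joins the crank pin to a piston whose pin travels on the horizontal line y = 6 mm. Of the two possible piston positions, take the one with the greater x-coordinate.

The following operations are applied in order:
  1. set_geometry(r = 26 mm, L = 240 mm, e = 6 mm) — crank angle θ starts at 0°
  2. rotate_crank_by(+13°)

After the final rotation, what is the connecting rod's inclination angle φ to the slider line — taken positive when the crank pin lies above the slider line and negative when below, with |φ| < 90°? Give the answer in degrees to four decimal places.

-0.0361

set_geometry: r = 26 mm, L = 240 mm, e = 6 mm; θ ← 0°
rotate_crank_by(+13°): θ ← 0° +13° = 13°
crank pin P = (r cos θ, r sin θ) = (25.333622, 5.848727)
h = r sin θ − e = 5.848727 − 6 = -0.151273
sin φ = h / L = -0.151273 / 240 = -0.00063030
φ = arcsin(-0.00063030) = -0.036114°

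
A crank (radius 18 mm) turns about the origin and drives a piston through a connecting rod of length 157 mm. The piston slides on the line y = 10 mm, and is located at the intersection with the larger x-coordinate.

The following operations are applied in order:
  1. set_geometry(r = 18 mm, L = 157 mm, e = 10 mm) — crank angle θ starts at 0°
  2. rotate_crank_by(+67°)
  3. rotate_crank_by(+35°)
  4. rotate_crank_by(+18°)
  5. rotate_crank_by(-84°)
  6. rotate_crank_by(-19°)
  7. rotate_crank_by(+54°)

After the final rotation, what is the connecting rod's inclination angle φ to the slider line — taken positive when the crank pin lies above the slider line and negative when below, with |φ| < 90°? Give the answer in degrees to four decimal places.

set_geometry: r = 18 mm, L = 157 mm, e = 10 mm; θ ← 0°
rotate_crank_by(+67°): θ ← 0° +67° = 67°
rotate_crank_by(+35°): θ ← 67° +35° = 102°
rotate_crank_by(+18°): θ ← 102° +18° = 120°
rotate_crank_by(-84°): θ ← 120° -84° = 36°
rotate_crank_by(-19°): θ ← 36° -19° = 17°
rotate_crank_by(+54°): θ ← 17° +54° = 71°
crank pin P = (r cos θ, r sin θ) = (5.860227, 17.019334)
h = r sin θ − e = 17.019334 − 10 = 7.019334
sin φ = h / L = 7.019334 / 157 = 0.04470914
φ = arcsin(0.04470914) = 2.562499°

2.5625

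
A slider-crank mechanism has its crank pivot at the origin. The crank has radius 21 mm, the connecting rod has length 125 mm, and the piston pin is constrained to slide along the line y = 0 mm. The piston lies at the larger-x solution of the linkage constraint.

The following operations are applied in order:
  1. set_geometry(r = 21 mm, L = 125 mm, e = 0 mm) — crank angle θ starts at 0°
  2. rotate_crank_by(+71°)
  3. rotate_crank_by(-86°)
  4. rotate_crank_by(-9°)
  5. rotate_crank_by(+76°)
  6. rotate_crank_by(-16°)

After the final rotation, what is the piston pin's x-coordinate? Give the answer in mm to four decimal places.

set_geometry: r = 21 mm, L = 125 mm, e = 0 mm; θ ← 0°
rotate_crank_by(+71°): θ ← 0° +71° = 71°
rotate_crank_by(-86°): θ ← 71° -86° = -15°
rotate_crank_by(-9°): θ ← -15° -9° = -24°
rotate_crank_by(+76°): θ ← -24° +76° = 52°
rotate_crank_by(-16°): θ ← 52° -16° = 36°
crank pin P = (r cos θ, r sin θ) = (16.989357, 12.343490)
h = r sin θ − e = 12.343490 − 0 = 12.343490
x = r cos θ + √(L² − h²) = 16.989357 + √(15625.0 − 152.3618) = 16.989357 + 124.389060 = 141.378417

141.3784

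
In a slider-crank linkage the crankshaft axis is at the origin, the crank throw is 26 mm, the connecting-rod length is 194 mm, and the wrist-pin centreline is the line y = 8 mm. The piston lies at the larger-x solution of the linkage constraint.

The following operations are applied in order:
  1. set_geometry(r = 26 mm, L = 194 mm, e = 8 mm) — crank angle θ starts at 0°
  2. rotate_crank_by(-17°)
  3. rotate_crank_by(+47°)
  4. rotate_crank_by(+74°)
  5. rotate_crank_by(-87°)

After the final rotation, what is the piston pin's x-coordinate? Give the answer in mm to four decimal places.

set_geometry: r = 26 mm, L = 194 mm, e = 8 mm; θ ← 0°
rotate_crank_by(-17°): θ ← 0° -17° = -17°
rotate_crank_by(+47°): θ ← -17° +47° = 30°
rotate_crank_by(+74°): θ ← 30° +74° = 104°
rotate_crank_by(-87°): θ ← 104° -87° = 17°
crank pin P = (r cos θ, r sin θ) = (24.863924, 7.601664)
h = r sin θ − e = 7.601664 − 8 = -0.398336
x = r cos θ + √(L² − h²) = 24.863924 + √(37636.0 − 0.1587) = 24.863924 + 193.999591 = 218.863515

218.8635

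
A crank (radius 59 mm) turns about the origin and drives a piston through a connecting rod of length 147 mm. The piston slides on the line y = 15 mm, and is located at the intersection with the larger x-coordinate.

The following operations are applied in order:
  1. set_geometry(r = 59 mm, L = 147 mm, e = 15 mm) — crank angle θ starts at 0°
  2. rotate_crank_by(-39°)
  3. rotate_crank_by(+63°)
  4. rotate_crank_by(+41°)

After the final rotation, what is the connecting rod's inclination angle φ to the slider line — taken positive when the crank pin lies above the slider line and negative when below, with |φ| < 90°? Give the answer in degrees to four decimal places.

15.1719

set_geometry: r = 59 mm, L = 147 mm, e = 15 mm; θ ← 0°
rotate_crank_by(-39°): θ ← 0° -39° = -39°
rotate_crank_by(+63°): θ ← -39° +63° = 24°
rotate_crank_by(+41°): θ ← 24° +41° = 65°
crank pin P = (r cos θ, r sin θ) = (24.934477, 53.472159)
h = r sin θ − e = 53.472159 − 15 = 38.472159
sin φ = h / L = 38.472159 / 147 = 0.26171537
φ = arcsin(0.26171537) = 15.171871°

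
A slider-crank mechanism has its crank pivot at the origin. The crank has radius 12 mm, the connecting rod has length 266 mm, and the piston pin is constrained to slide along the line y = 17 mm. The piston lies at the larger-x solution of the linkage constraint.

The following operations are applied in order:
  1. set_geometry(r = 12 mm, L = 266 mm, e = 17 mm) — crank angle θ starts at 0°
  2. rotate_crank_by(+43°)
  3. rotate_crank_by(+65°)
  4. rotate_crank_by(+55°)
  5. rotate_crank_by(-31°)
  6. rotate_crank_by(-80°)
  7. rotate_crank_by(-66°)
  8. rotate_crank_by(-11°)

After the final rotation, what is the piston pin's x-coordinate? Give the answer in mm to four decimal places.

275.9584

set_geometry: r = 12 mm, L = 266 mm, e = 17 mm; θ ← 0°
rotate_crank_by(+43°): θ ← 0° +43° = 43°
rotate_crank_by(+65°): θ ← 43° +65° = 108°
rotate_crank_by(+55°): θ ← 108° +55° = 163°
rotate_crank_by(-31°): θ ← 163° -31° = 132°
rotate_crank_by(-80°): θ ← 132° -80° = 52°
rotate_crank_by(-66°): θ ← 52° -66° = -14°
rotate_crank_by(-11°): θ ← -14° -11° = -25°
crank pin P = (r cos θ, r sin θ) = (10.875693, -5.071419)
h = r sin θ − e = -5.071419 − 17 = -22.071419
x = r cos θ + √(L² − h²) = 10.875693 + √(70756.0 − 487.1475) = 10.875693 + 265.082728 = 275.958421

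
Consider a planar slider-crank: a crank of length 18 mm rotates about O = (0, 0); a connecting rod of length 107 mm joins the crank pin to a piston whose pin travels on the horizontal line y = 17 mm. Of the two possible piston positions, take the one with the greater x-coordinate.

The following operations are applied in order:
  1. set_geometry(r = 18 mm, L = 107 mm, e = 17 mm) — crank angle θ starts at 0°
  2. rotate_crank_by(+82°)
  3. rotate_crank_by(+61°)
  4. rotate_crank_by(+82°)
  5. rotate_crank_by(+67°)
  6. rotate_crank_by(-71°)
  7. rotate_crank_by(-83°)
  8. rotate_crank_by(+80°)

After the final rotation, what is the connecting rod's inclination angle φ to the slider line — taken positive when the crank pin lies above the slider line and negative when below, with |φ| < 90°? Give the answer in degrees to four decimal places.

set_geometry: r = 18 mm, L = 107 mm, e = 17 mm; θ ← 0°
rotate_crank_by(+82°): θ ← 0° +82° = 82°
rotate_crank_by(+61°): θ ← 82° +61° = 143°
rotate_crank_by(+82°): θ ← 143° +82° = 225°
rotate_crank_by(+67°): θ ← 225° +67° = 292°
rotate_crank_by(-71°): θ ← 292° -71° = 221°
rotate_crank_by(-83°): θ ← 221° -83° = 138°
rotate_crank_by(+80°): θ ← 138° +80° = 218°
crank pin P = (r cos θ, r sin θ) = (-14.184194, -11.081907)
h = r sin θ − e = -11.081907 − 17 = -28.081907
sin φ = h / L = -28.081907 / 107 = -0.26244772
φ = arcsin(-0.26244772) = -15.215351°

-15.2154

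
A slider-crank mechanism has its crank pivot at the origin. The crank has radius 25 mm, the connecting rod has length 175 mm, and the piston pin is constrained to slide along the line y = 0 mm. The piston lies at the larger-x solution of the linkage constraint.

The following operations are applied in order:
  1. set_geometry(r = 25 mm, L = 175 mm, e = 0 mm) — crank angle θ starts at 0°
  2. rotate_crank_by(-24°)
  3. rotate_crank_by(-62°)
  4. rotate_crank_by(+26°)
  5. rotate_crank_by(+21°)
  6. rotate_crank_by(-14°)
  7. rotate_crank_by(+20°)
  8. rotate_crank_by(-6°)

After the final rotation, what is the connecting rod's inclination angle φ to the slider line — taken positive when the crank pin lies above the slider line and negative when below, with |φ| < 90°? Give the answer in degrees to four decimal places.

set_geometry: r = 25 mm, L = 175 mm, e = 0 mm; θ ← 0°
rotate_crank_by(-24°): θ ← 0° -24° = -24°
rotate_crank_by(-62°): θ ← -24° -62° = -86°
rotate_crank_by(+26°): θ ← -86° +26° = -60°
rotate_crank_by(+21°): θ ← -60° +21° = -39°
rotate_crank_by(-14°): θ ← -39° -14° = -53°
rotate_crank_by(+20°): θ ← -53° +20° = -33°
rotate_crank_by(-6°): θ ← -33° -6° = -39°
crank pin P = (r cos θ, r sin θ) = (19.428649, -15.733010)
h = r sin θ − e = -15.733010 − 0 = -15.733010
sin φ = h / L = -15.733010 / 175 = -0.08990291
φ = arcsin(-0.08990291) = -5.158022°

-5.1580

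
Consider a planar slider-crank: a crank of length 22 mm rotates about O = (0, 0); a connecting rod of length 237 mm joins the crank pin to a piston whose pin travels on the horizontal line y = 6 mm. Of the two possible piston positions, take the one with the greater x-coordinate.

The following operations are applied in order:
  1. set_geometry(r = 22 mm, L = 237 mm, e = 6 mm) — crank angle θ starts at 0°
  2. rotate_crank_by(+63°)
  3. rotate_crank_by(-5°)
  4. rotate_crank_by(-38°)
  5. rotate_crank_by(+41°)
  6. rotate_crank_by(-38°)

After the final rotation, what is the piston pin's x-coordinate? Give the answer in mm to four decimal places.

set_geometry: r = 22 mm, L = 237 mm, e = 6 mm; θ ← 0°
rotate_crank_by(+63°): θ ← 0° +63° = 63°
rotate_crank_by(-5°): θ ← 63° -5° = 58°
rotate_crank_by(-38°): θ ← 58° -38° = 20°
rotate_crank_by(+41°): θ ← 20° +41° = 61°
rotate_crank_by(-38°): θ ← 61° -38° = 23°
crank pin P = (r cos θ, r sin θ) = (20.251107, 8.596085)
h = r sin θ − e = 8.596085 − 6 = 2.596085
x = r cos θ + √(L² − h²) = 20.251107 + √(56169.0 − 6.7397) = 20.251107 + 236.985781 = 257.236888

257.2369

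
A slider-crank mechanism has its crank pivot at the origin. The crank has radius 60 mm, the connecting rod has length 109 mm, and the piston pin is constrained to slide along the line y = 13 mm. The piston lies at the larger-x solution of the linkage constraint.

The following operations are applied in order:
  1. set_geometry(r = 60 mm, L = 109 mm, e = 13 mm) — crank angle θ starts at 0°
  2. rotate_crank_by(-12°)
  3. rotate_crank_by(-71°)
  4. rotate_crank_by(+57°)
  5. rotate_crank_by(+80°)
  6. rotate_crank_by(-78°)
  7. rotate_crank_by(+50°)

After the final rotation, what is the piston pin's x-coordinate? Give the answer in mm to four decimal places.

162.1129

set_geometry: r = 60 mm, L = 109 mm, e = 13 mm; θ ← 0°
rotate_crank_by(-12°): θ ← 0° -12° = -12°
rotate_crank_by(-71°): θ ← -12° -71° = -83°
rotate_crank_by(+57°): θ ← -83° +57° = -26°
rotate_crank_by(+80°): θ ← -26° +80° = 54°
rotate_crank_by(-78°): θ ← 54° -78° = -24°
rotate_crank_by(+50°): θ ← -24° +50° = 26°
crank pin P = (r cos θ, r sin θ) = (53.927643, 26.302269)
h = r sin θ − e = 26.302269 − 13 = 13.302269
x = r cos θ + √(L² − h²) = 53.927643 + √(11881.0 − 176.9504) = 53.927643 + 108.185256 = 162.112899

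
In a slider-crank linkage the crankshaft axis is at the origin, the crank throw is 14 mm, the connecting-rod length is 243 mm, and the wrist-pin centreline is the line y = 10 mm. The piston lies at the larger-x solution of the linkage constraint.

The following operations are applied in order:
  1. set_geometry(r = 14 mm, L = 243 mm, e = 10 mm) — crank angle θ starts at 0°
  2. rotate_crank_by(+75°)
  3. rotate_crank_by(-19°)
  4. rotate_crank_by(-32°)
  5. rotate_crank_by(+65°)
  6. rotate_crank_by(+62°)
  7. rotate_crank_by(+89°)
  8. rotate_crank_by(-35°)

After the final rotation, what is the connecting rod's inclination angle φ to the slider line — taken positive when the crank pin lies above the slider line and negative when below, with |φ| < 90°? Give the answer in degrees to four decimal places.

-3.7556

set_geometry: r = 14 mm, L = 243 mm, e = 10 mm; θ ← 0°
rotate_crank_by(+75°): θ ← 0° +75° = 75°
rotate_crank_by(-19°): θ ← 75° -19° = 56°
rotate_crank_by(-32°): θ ← 56° -32° = 24°
rotate_crank_by(+65°): θ ← 24° +65° = 89°
rotate_crank_by(+62°): θ ← 89° +62° = 151°
rotate_crank_by(+89°): θ ← 151° +89° = 240°
rotate_crank_by(-35°): θ ← 240° -35° = 205°
crank pin P = (r cos θ, r sin θ) = (-12.688309, -5.916656)
h = r sin θ − e = -5.916656 − 10 = -15.916656
sin φ = h / L = -15.916656 / 243 = -0.06550064
φ = arcsin(-0.06550064) = -3.755599°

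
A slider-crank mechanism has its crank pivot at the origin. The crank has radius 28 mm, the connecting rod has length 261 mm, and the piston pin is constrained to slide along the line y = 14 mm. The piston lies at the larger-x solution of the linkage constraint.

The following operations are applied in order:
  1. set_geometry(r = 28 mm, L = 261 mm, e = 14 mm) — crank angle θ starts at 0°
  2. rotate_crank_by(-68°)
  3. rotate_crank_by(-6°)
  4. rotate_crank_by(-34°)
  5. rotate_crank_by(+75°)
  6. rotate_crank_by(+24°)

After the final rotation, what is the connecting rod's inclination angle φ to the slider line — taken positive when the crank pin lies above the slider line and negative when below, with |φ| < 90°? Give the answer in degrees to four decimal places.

-4.0382

set_geometry: r = 28 mm, L = 261 mm, e = 14 mm; θ ← 0°
rotate_crank_by(-68°): θ ← 0° -68° = -68°
rotate_crank_by(-6°): θ ← -68° -6° = -74°
rotate_crank_by(-34°): θ ← -74° -34° = -108°
rotate_crank_by(+75°): θ ← -108° +75° = -33°
rotate_crank_by(+24°): θ ← -33° +24° = -9°
crank pin P = (r cos θ, r sin θ) = (27.655274, -4.380165)
h = r sin θ − e = -4.380165 − 14 = -18.380165
sin φ = h / L = -18.380165 / 261 = -0.07042209
φ = arcsin(-0.07042209) = -4.038231°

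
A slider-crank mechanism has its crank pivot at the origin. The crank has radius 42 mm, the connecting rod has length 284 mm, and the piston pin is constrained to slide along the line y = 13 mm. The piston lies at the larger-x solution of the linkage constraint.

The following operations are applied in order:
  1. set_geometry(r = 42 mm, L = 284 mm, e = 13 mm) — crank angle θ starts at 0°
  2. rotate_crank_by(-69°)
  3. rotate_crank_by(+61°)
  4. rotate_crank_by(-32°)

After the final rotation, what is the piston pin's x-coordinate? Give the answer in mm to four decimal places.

313.3433

set_geometry: r = 42 mm, L = 284 mm, e = 13 mm; θ ← 0°
rotate_crank_by(-69°): θ ← 0° -69° = -69°
rotate_crank_by(+61°): θ ← -69° +61° = -8°
rotate_crank_by(-32°): θ ← -8° -32° = -40°
crank pin P = (r cos θ, r sin θ) = (32.173867, -26.997080)
h = r sin θ − e = -26.997080 − 13 = -39.997080
x = r cos θ + √(L² − h²) = 32.173867 + √(80656.0 − 1599.7664) = 32.173867 + 281.169404 = 313.343270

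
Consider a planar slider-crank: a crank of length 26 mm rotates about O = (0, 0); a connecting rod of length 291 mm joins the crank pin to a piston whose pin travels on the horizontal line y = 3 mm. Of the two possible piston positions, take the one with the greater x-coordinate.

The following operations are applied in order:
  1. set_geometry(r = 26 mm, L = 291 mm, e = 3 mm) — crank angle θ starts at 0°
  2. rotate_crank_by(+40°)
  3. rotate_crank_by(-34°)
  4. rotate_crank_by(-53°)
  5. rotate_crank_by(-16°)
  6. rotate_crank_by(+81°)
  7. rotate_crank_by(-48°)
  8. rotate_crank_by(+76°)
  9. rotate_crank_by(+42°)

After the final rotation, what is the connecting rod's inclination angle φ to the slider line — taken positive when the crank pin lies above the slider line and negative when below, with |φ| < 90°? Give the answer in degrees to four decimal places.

set_geometry: r = 26 mm, L = 291 mm, e = 3 mm; θ ← 0°
rotate_crank_by(+40°): θ ← 0° +40° = 40°
rotate_crank_by(-34°): θ ← 40° -34° = 6°
rotate_crank_by(-53°): θ ← 6° -53° = -47°
rotate_crank_by(-16°): θ ← -47° -16° = -63°
rotate_crank_by(+81°): θ ← -63° +81° = 18°
rotate_crank_by(-48°): θ ← 18° -48° = -30°
rotate_crank_by(+76°): θ ← -30° +76° = 46°
rotate_crank_by(+42°): θ ← 46° +42° = 88°
crank pin P = (r cos θ, r sin θ) = (0.907387, 25.984162)
h = r sin θ − e = 25.984162 − 3 = 22.984162
sin φ = h / L = 22.984162 / 291 = 0.07898337
φ = arcsin(0.07898337) = 4.530132°

4.5301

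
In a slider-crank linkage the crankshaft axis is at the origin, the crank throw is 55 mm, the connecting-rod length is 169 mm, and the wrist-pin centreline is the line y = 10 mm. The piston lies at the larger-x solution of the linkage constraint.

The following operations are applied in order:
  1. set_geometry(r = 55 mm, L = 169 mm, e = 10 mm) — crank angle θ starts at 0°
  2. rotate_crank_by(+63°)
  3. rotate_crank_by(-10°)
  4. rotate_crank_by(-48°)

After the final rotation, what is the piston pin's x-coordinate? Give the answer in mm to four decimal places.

223.7105

set_geometry: r = 55 mm, L = 169 mm, e = 10 mm; θ ← 0°
rotate_crank_by(+63°): θ ← 0° +63° = 63°
rotate_crank_by(-10°): θ ← 63° -10° = 53°
rotate_crank_by(-48°): θ ← 53° -48° = 5°
crank pin P = (r cos θ, r sin θ) = (54.790708, 4.793566)
h = r sin θ − e = 4.793566 − 10 = -5.206434
x = r cos θ + √(L² − h²) = 54.790708 + √(28561.0 − 27.1070) = 54.790708 + 168.919783 = 223.710491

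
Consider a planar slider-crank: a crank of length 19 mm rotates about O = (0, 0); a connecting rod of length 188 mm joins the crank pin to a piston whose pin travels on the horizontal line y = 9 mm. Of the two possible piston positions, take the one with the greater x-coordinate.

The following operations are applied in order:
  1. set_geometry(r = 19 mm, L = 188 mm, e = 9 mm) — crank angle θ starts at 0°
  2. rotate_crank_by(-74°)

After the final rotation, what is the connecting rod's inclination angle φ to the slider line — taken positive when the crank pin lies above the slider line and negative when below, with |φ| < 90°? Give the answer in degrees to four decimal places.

set_geometry: r = 19 mm, L = 188 mm, e = 9 mm; θ ← 0°
rotate_crank_by(-74°): θ ← 0° -74° = -74°
crank pin P = (r cos θ, r sin θ) = (5.237110, -18.263972)
h = r sin θ − e = -18.263972 − 9 = -27.263972
sin φ = h / L = -27.263972 / 188 = -0.14502113
φ = arcsin(-0.14502113) = -8.338503°

-8.3385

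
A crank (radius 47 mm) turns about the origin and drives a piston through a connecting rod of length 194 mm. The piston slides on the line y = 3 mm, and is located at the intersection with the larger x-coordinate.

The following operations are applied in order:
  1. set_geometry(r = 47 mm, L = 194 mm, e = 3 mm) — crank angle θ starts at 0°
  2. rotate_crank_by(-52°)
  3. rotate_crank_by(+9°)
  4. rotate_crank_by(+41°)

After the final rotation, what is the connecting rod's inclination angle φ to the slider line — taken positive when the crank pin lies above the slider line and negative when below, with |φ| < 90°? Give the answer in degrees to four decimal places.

-1.3706

set_geometry: r = 47 mm, L = 194 mm, e = 3 mm; θ ← 0°
rotate_crank_by(-52°): θ ← 0° -52° = -52°
rotate_crank_by(+9°): θ ← -52° +9° = -43°
rotate_crank_by(+41°): θ ← -43° +41° = -2°
crank pin P = (r cos θ, r sin θ) = (46.971369, -1.640276)
h = r sin θ − e = -1.640276 − 3 = -4.640276
sin φ = h / L = -4.640276 / 194 = -0.02391895
φ = arcsin(-0.02391895) = -1.370586°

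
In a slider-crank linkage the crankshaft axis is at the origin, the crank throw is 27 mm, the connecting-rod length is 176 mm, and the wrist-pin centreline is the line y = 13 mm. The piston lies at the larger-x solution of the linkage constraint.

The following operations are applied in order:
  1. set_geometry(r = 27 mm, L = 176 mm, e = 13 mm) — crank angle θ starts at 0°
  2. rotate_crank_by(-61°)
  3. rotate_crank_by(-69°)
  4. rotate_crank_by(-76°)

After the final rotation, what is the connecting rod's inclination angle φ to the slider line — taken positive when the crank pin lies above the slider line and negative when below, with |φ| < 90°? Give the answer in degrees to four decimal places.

set_geometry: r = 27 mm, L = 176 mm, e = 13 mm; θ ← 0°
rotate_crank_by(-61°): θ ← 0° -61° = -61°
rotate_crank_by(-69°): θ ← -61° -69° = -130°
rotate_crank_by(-76°): θ ← -130° -76° = -206°
crank pin P = (r cos θ, r sin θ) = (-24.267439, 11.836021)
h = r sin θ − e = 11.836021 − 13 = -1.163979
sin φ = h / L = -1.163979 / 176 = -0.00661352
φ = arcsin(-0.00661352) = -0.378929°

-0.3789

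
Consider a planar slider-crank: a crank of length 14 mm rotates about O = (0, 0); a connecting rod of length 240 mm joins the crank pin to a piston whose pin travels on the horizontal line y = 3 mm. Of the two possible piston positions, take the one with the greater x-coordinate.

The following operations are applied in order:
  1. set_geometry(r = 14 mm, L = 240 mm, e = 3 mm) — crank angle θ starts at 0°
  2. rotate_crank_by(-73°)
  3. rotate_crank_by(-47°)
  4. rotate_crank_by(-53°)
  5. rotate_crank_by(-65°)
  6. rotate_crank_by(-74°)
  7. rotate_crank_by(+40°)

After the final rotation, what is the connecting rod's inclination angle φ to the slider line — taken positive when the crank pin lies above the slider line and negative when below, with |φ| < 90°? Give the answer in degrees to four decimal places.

set_geometry: r = 14 mm, L = 240 mm, e = 3 mm; θ ← 0°
rotate_crank_by(-73°): θ ← 0° -73° = -73°
rotate_crank_by(-47°): θ ← -73° -47° = -120°
rotate_crank_by(-53°): θ ← -120° -53° = -173°
rotate_crank_by(-65°): θ ← -173° -65° = -238°
rotate_crank_by(-74°): θ ← -238° -74° = -312°
rotate_crank_by(+40°): θ ← -312° +40° = -272°
crank pin P = (r cos θ, r sin θ) = (0.488593, 13.991472)
h = r sin θ − e = 13.991472 − 3 = 10.991472
sin φ = h / L = 10.991472 / 240 = 0.04579780
φ = arcsin(0.04579780) = 2.624939°

2.6249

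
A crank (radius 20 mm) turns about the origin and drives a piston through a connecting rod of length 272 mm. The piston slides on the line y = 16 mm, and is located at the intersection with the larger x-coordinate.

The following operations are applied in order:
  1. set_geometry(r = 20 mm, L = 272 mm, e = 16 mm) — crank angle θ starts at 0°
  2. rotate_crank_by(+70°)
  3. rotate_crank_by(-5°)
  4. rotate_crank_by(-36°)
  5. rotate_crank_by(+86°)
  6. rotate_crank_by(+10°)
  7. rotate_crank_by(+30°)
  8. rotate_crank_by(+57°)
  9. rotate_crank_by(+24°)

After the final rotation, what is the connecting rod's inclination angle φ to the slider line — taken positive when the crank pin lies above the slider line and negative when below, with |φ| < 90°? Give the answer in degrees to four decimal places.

set_geometry: r = 20 mm, L = 272 mm, e = 16 mm; θ ← 0°
rotate_crank_by(+70°): θ ← 0° +70° = 70°
rotate_crank_by(-5°): θ ← 70° -5° = 65°
rotate_crank_by(-36°): θ ← 65° -36° = 29°
rotate_crank_by(+86°): θ ← 29° +86° = 115°
rotate_crank_by(+10°): θ ← 115° +10° = 125°
rotate_crank_by(+30°): θ ← 125° +30° = 155°
rotate_crank_by(+57°): θ ← 155° +57° = 212°
rotate_crank_by(+24°): θ ← 212° +24° = 236°
crank pin P = (r cos θ, r sin θ) = (-11.183858, -16.580751)
h = r sin θ − e = -16.580751 − 16 = -32.580751
sin φ = h / L = -32.580751 / 272 = -0.11978217
φ = arcsin(-0.11978217) = -6.879531°

-6.8795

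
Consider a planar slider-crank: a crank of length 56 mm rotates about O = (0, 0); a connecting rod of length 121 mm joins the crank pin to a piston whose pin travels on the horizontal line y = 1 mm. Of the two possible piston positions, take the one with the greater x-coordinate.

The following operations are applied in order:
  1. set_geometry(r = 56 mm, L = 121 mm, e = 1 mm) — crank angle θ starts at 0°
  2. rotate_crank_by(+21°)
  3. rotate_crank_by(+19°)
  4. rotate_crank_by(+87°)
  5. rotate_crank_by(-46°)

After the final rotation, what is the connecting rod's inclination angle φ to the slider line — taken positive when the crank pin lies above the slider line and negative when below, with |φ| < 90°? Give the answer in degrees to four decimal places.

set_geometry: r = 56 mm, L = 121 mm, e = 1 mm; θ ← 0°
rotate_crank_by(+21°): θ ← 0° +21° = 21°
rotate_crank_by(+19°): θ ← 21° +19° = 40°
rotate_crank_by(+87°): θ ← 40° +87° = 127°
rotate_crank_by(-46°): θ ← 127° -46° = 81°
crank pin P = (r cos θ, r sin θ) = (8.760330, 55.310547)
h = r sin θ − e = 55.310547 − 1 = 54.310547
sin φ = h / L = 54.310547 / 121 = 0.44884750
φ = arcsin(0.44884750) = 26.669765°

26.6698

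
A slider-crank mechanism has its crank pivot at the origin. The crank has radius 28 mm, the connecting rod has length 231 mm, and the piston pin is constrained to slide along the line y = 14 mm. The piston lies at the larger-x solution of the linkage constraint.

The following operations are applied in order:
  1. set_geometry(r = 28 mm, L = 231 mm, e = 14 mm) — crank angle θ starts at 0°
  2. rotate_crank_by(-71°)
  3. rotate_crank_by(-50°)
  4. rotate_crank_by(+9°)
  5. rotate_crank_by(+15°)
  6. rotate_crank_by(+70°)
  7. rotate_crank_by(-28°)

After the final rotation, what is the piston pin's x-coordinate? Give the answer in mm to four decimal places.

set_geometry: r = 28 mm, L = 231 mm, e = 14 mm; θ ← 0°
rotate_crank_by(-71°): θ ← 0° -71° = -71°
rotate_crank_by(-50°): θ ← -71° -50° = -121°
rotate_crank_by(+9°): θ ← -121° +9° = -112°
rotate_crank_by(+15°): θ ← -112° +15° = -97°
rotate_crank_by(+70°): θ ← -97° +70° = -27°
rotate_crank_by(-28°): θ ← -27° -28° = -55°
crank pin P = (r cos θ, r sin θ) = (16.060140, -22.936257)
h = r sin θ − e = -22.936257 − 14 = -36.936257
x = r cos θ + √(L² − h²) = 16.060140 + √(53361.0 − 1364.2871) = 16.060140 + 228.027877 = 244.088018

244.0880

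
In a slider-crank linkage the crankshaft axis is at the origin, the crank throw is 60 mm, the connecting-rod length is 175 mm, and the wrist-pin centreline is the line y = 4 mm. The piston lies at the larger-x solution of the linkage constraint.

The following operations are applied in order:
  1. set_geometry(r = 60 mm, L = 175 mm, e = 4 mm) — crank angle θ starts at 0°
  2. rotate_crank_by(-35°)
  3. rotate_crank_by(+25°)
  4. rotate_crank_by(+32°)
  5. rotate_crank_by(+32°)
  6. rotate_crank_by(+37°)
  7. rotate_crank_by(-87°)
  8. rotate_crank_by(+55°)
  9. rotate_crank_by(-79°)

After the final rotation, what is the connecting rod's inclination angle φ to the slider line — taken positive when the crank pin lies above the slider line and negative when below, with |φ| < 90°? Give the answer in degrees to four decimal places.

-8.0549

set_geometry: r = 60 mm, L = 175 mm, e = 4 mm; θ ← 0°
rotate_crank_by(-35°): θ ← 0° -35° = -35°
rotate_crank_by(+25°): θ ← -35° +25° = -10°
rotate_crank_by(+32°): θ ← -10° +32° = 22°
rotate_crank_by(+32°): θ ← 22° +32° = 54°
rotate_crank_by(+37°): θ ← 54° +37° = 91°
rotate_crank_by(-87°): θ ← 91° -87° = 4°
rotate_crank_by(+55°): θ ← 4° +55° = 59°
rotate_crank_by(-79°): θ ← 59° -79° = -20°
crank pin P = (r cos θ, r sin θ) = (56.381557, -20.521209)
h = r sin θ − e = -20.521209 − 4 = -24.521209
sin φ = h / L = -24.521209 / 175 = -0.14012119
φ = arcsin(-0.14012119) = -8.054859°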